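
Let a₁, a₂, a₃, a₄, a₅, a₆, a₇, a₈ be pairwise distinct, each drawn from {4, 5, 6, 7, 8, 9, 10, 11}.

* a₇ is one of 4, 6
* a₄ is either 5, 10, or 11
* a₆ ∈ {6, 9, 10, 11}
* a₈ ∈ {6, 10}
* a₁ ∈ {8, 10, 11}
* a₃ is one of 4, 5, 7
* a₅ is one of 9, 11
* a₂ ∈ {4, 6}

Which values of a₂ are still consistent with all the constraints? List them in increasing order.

Among the 8 variables, 7 fits only a₃ (and all 8 values in {4, 5, 6, 7, 8, 9, 10, 11} must be used), so a₃ = 7.
The 7 still-open variables together cover exactly {4, 5, 6, 8, 9, 10, 11} — 7 values for 7 variables — and 5 appears only in a₄'s list, so a₄ = 5.
Among the 6 still-open variables, 8 fits only a₁ (and all 6 values in {4, 6, 8, 9, 10, 11} must be used), so a₁ = 8.
The 2 variables a₂ and a₇ are confined to {4, 6}, which locks those values in; drop them from a₆, a₈.
a₈ has just one choice, so a₈ = 10. Remove 10 from a₆.
No further eliminations apply; a₂ can still be any of 4, 6.

4, 6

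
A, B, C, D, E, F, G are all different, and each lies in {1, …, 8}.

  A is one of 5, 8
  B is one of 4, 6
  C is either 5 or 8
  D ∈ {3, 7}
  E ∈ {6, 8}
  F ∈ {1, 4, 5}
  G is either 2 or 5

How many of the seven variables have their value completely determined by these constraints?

4

The 2 variables A and C are confined to {5, 8}, which locks those values in; drop them from E, F, G.
That leaves E = 6. Remove 6 from B.
G must be 2 (only option left).
B has just one choice, so B = 4. Eliminate 4 elsewhere: F.
F has just one choice, so F = 1.
Determined: B=4, E=6, F=1, G=2. The other variables each still have more than one consistent value. That makes 4.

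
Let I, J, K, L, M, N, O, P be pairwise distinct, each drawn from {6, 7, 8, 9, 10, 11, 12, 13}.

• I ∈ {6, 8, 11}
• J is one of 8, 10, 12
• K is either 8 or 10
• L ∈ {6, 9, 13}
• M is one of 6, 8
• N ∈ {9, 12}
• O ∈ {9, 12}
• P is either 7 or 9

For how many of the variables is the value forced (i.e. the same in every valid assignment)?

4

The 8 variables together cover exactly {6, 7, 8, 9, 10, 11, 12, 13} — 8 values for 8 variables — and 7 appears only in P's list, so P = 7.
Among the 7 still-open variables, 11 fits only I (and all 7 values in {6, 8, 9, 10, 11, 12, 13} must be used), so I = 11.
The 6 still-open variables together cover exactly {6, 8, 9, 10, 12, 13} — 6 values for 6 variables — and 13 appears only in L's list, so L = 13.
Among the 5 still-open variables, 6 fits only M (and all 5 values in {6, 8, 9, 10, 12} must be used), so M = 6.
The 2 variables N and O are confined to {9, 12}, which locks those values in; drop them from J.
Determined: I=11, L=13, M=6, P=7. The other variables each still have more than one consistent value. That makes 4.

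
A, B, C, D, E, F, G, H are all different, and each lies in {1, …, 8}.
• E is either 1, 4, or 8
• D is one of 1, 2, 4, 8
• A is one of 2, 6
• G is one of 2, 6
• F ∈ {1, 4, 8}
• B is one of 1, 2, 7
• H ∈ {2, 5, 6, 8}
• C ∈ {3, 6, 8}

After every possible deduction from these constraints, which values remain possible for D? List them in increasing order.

1, 4, 8

The 8 variables together cover exactly {1, 2, 3, 4, 5, 6, 7, 8} — 8 values for 8 variables — and 3 appears only in C's list, so C = 3.
The 7 still-open variables together cover exactly {1, 2, 4, 5, 6, 7, 8} — 7 values for 7 variables — and 5 appears only in H's list, so H = 5.
The 6 still-open variables draw from only 6 values {1, 2, 4, 6, 7, 8}, so each is used; only B can be 7, hence B = 7.
The 2 variables A and G are confined to {2, 6}, which locks those values in; drop them from D.
No further eliminations apply; D can still be any of 1, 4, 8.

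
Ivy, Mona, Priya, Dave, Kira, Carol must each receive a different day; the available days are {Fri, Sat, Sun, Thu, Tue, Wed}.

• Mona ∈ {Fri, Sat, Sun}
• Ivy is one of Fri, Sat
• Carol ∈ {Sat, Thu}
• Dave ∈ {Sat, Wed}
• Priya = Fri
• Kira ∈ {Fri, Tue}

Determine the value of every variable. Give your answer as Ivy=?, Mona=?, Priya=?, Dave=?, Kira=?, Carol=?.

Priya has just one choice, so Priya = Fri. So Ivy, Mona, Kira can't be Fri.
Kira must be Tue (only option left).
Ivy has just one choice, so Ivy = Sat. Remove Sat from Mona, Dave, Carol.
Mona must be Sun (only option left).
Dave's domain is down to {Wed}, so Dave = Wed.
Carol's domain is down to {Thu}, so Carol = Thu.

Ivy=Sat, Mona=Sun, Priya=Fri, Dave=Wed, Kira=Tue, Carol=Thu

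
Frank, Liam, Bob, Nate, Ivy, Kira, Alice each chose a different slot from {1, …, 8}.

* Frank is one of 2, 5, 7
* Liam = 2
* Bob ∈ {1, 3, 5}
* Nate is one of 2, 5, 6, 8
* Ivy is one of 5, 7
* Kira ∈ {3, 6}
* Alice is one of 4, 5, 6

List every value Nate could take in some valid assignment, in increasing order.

6, 8

Liam must be 2 (only option left). Remove 2 from Frank, Nate.
The 2 variables Frank and Ivy are confined to {5, 7}, which locks those values in; drop them from Bob, Nate, Alice.
No further eliminations apply; Nate can still be any of 6, 8.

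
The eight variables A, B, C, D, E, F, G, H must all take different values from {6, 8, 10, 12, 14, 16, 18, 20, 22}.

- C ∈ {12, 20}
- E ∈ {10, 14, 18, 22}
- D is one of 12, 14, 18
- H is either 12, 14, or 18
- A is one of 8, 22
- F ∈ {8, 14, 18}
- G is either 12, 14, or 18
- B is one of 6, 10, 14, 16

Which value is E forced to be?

10

The 3 variables D, G, H are confined to {12, 14, 18}, which locks those values in; drop them from B, C, E, F.
C must be 20 (only option left).
F has just one choice, so F = 8. Eliminate 8 elsewhere: A.
A must be 22 (only option left). Remove 22 from E.
So E = 10.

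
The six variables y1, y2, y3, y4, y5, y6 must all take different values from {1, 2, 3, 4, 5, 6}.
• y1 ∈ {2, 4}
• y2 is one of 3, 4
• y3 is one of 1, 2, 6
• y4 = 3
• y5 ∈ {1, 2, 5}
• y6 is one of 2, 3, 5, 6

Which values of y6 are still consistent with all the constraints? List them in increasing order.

y4 has just one choice, so y4 = 3. So y2, y6 can't be 3.
y2 must be 4 (only option left). Eliminate 4 elsewhere: y1.
y1 has just one choice, so y1 = 2. Strike 2 from y3, y5, y6.
No further eliminations apply; y6 can still be any of 5, 6.

5, 6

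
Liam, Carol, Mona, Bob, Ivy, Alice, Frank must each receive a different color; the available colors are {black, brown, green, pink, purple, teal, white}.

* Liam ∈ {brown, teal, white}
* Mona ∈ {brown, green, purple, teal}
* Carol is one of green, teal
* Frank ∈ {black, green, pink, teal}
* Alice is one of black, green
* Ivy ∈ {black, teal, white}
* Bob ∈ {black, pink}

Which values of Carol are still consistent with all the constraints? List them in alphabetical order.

green, teal

Among the 7 variables, purple fits only Mona (and all 7 values in {black, brown, green, pink, purple, teal, white} must be used), so Mona = purple.
The 6 still-open variables draw from only 6 values {black, brown, green, pink, teal, white}, so each is used; only Liam can be brown, hence Liam = brown.
The 5 still-open variables together cover exactly {black, green, pink, teal, white} — 5 values for 5 variables — and white appears only in Ivy's list, so Ivy = white.
No further eliminations apply; Carol can still be any of green, teal.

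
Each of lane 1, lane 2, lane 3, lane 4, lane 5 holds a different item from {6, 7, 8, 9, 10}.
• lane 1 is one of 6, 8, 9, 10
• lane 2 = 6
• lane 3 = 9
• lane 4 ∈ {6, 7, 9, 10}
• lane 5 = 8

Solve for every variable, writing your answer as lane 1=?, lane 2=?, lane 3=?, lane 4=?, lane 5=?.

lane 1=10, lane 2=6, lane 3=9, lane 4=7, lane 5=8

lane 2 must be 6 (only option left). Strike 6 from lane 1, lane 4.
lane 3 must be 9 (only option left). So lane 1, lane 4 can't be 9.
lane 5 has just one choice, so lane 5 = 8. Strike 8 from lane 1.
That leaves lane 1 = 10. Strike 10 from lane 4.
That leaves lane 4 = 7.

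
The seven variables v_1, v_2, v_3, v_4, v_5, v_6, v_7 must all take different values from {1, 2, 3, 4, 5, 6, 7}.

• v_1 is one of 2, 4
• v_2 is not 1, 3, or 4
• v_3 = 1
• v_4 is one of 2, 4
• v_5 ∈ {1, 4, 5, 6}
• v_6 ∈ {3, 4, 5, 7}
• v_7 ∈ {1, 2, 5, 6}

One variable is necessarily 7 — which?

v_2

v_3's domain is down to {1}, so v_3 = 1. Remove 1 from v_5, v_7.
Among the 6 still-open variables, 3 fits only v_6 (and all 6 values in {2, 3, 4, 5, 6, 7} must be used), so v_6 = 3.
The 5 still-open variables draw from only 5 values {2, 4, 5, 6, 7}, so each is used; only v_2 can be 7, hence v_2 = 7.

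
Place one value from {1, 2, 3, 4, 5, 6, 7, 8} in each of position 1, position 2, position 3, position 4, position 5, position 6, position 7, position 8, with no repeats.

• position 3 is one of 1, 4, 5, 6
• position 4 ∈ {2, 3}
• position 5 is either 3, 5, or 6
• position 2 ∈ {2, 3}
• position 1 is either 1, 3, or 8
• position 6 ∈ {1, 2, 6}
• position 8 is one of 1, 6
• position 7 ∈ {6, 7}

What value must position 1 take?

8

The 8 variables draw from only 8 values {1, 2, 3, 4, 5, 6, 7, 8}, so each is used; only position 3 can be 4, hence position 3 = 4.
Among the 7 still-open variables, 5 fits only position 5 (and all 7 values in {1, 2, 3, 5, 6, 7, 8} must be used), so position 5 = 5.
The 6 still-open variables draw from only 6 values {1, 2, 3, 6, 7, 8}, so each is used; only position 7 can be 7, hence position 7 = 7.
The 5 still-open variables together cover exactly {1, 2, 3, 6, 8} — 5 values for 5 variables — and 8 appears only in position 1's list, so position 1 = 8.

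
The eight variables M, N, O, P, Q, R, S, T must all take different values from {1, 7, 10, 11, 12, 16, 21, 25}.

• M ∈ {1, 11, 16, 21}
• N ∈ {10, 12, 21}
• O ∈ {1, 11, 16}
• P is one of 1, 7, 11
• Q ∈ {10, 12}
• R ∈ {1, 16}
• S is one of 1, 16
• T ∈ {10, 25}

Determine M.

21

The 8 variables draw from only 8 values {1, 7, 10, 11, 12, 16, 21, 25}, so each is used; only P can be 7, hence P = 7.
Among the 7 still-open variables, 25 fits only T (and all 7 values in {1, 10, 11, 12, 16, 21, 25} must be used), so T = 25.
R and S share exactly the 2 values {1, 16}; by pigeonhole those values go to them, so strike 1, 16 from M, O.
O has just one choice, so O = 11. Strike 11 from M.
So M = 21.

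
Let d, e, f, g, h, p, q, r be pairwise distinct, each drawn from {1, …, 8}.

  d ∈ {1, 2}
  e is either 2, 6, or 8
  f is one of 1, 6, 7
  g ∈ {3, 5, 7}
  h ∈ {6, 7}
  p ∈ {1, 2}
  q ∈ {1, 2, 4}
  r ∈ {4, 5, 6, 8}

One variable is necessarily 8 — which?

Among the 8 variables, 3 fits only g (and all 8 values in {1, 2, 3, 4, 5, 6, 7, 8} must be used), so g = 3.
Among the 7 still-open variables, 5 fits only r (and all 7 values in {1, 2, 4, 5, 6, 7, 8} must be used), so r = 5.
The 6 still-open variables draw from only 6 values {1, 2, 4, 6, 7, 8}, so each is used; only q can be 4, hence q = 4.
The 5 still-open variables together cover exactly {1, 2, 6, 7, 8} — 5 values for 5 variables — and 8 appears only in e's list, so e = 8.

e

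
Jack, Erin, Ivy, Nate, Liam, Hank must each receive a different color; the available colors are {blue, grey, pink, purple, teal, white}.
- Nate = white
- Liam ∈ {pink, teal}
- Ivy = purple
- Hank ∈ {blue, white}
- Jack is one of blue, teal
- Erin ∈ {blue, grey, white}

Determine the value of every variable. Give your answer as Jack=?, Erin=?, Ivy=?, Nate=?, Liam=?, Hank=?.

Jack=teal, Erin=grey, Ivy=purple, Nate=white, Liam=pink, Hank=blue

Ivy must be purple (only option left).
Nate has just one choice, so Nate = white. Eliminate white elsewhere: Erin, Hank.
Hank must be blue (only option left). Strike blue from Jack, Erin.
Jack has just one choice, so Jack = teal. Strike teal from Liam.
Erin's domain is down to {grey}, so Erin = grey.
Liam must be pink (only option left).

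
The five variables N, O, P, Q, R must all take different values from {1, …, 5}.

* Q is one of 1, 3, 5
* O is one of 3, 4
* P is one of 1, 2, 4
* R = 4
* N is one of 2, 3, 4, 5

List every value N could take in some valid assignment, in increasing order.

R has just one choice, so R = 4. So N, O, P can't be 4.
O must be 3 (only option left). Remove 3 from N, Q.
No further eliminations apply; N can still be any of 2, 5.

2, 5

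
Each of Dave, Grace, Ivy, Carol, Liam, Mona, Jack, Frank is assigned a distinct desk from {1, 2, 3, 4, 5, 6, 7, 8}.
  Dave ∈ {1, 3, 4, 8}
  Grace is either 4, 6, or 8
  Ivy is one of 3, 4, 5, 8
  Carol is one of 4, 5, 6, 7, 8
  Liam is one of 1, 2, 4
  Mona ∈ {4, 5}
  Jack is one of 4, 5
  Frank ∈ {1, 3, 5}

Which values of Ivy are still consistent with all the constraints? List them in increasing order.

3, 8

The 8 variables together cover exactly {1, 2, 3, 4, 5, 6, 7, 8} — 8 values for 8 variables — and 2 appears only in Liam's list, so Liam = 2.
The 7 still-open variables together cover exactly {1, 3, 4, 5, 6, 7, 8} — 7 values for 7 variables — and 7 appears only in Carol's list, so Carol = 7.
The 6 still-open variables draw from only 6 values {1, 3, 4, 5, 6, 8}, so each is used; only Grace can be 6, hence Grace = 6.
Mona and Jack between them cover only {4, 5} — a naked pair. Remove those values from Dave, Ivy, Frank.
No further eliminations apply; Ivy can still be any of 3, 8.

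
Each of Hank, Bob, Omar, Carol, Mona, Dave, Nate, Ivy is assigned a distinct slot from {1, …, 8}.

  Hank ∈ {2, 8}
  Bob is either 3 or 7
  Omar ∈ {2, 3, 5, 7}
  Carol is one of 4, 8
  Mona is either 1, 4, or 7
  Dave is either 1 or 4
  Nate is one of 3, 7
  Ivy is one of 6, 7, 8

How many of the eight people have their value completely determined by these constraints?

4

The 8 variables together cover exactly {1, 2, 3, 4, 5, 6, 7, 8} — 8 values for 8 variables — and 5 appears only in Omar's list, so Omar = 5.
Among the 7 still-open variables, 2 fits only Hank (and all 7 values in {1, 2, 3, 4, 6, 7, 8} must be used), so Hank = 2.
The 6 still-open variables draw from only 6 values {1, 3, 4, 6, 7, 8}, so each is used; only Ivy can be 6, hence Ivy = 6.
The 5 still-open variables together cover exactly {1, 3, 4, 7, 8} — 5 values for 5 variables — and 8 appears only in Carol's list, so Carol = 8.
Bob and Nate between them cover only {3, 7} — a naked pair. Remove those values from Mona.
Determined: Hank=2, Omar=5, Carol=8, Ivy=6. The other people each still have more than one consistent value. That makes 4.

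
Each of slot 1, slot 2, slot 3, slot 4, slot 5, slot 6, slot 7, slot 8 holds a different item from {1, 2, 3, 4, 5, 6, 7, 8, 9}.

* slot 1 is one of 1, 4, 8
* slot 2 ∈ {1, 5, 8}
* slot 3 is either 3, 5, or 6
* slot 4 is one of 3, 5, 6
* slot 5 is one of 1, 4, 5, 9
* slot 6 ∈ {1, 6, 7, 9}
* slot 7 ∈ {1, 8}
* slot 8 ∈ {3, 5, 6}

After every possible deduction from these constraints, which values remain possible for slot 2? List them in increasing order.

Among the 8 variables, 7 fits only slot 6 (and all 8 values in {1, 3, 4, 5, 6, 7, 8, 9} must be used), so slot 6 = 7.
The 7 still-open variables together cover exactly {1, 3, 4, 5, 6, 8, 9} — 7 values for 7 variables — and 9 appears only in slot 5's list, so slot 5 = 9.
The 6 still-open variables draw from only 6 values {1, 3, 4, 5, 6, 8}, so each is used; only slot 1 can be 4, hence slot 1 = 4.
slot 3, slot 4, slot 8 share exactly the 3 values {3, 5, 6}; by pigeonhole those values go to them, so strike 3, 5, 6 from slot 2.
No further eliminations apply; slot 2 can still be any of 1, 8.

1, 8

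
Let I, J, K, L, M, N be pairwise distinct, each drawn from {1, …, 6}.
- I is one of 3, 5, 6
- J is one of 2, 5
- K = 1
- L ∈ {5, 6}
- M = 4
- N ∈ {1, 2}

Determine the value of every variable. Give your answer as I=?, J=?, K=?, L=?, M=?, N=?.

I=3, J=5, K=1, L=6, M=4, N=2

K must be 1 (only option left). Strike 1 from N.
M's domain is down to {4}, so M = 4.
N's domain is down to {2}, so N = 2. Eliminate 2 elsewhere: J.
J must be 5 (only option left). Strike 5 from I, L.
L has just one choice, so L = 6. Remove 6 from I.
I has just one choice, so I = 3.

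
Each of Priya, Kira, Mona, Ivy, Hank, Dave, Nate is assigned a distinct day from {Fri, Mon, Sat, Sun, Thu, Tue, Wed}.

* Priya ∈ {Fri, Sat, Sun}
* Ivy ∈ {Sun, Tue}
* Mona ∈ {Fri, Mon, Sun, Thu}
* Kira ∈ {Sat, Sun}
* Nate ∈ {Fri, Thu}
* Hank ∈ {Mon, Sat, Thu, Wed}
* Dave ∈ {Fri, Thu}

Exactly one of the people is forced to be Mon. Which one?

Mona

The 7 variables together cover exactly {Fri, Mon, Sat, Sun, Thu, Tue, Wed} — 7 values for 7 variables — and Tue appears only in Ivy's list, so Ivy = Tue.
Among the 6 still-open variables, Wed fits only Hank (and all 6 values in {Fri, Mon, Sat, Sun, Thu, Wed} must be used), so Hank = Wed.
The 5 still-open variables draw from only 5 values {Fri, Mon, Sat, Sun, Thu}, so each is used; only Mona can be Mon, hence Mona = Mon.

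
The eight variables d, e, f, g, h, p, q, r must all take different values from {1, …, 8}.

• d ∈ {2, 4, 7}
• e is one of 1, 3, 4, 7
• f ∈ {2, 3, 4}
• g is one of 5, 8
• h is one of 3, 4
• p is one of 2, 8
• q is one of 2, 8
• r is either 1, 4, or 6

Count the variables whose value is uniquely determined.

The 8 variables draw from only 8 values {1, 2, 3, 4, 5, 6, 7, 8}, so each is used; only g can be 5, hence g = 5.
The 7 still-open variables together cover exactly {1, 2, 3, 4, 6, 7, 8} — 7 values for 7 variables — and 6 appears only in r's list, so r = 6.
The 6 still-open variables draw from only 6 values {1, 2, 3, 4, 7, 8}, so each is used; only e can be 1, hence e = 1.
The 5 still-open variables together cover exactly {2, 3, 4, 7, 8} — 5 values for 5 variables — and 7 appears only in d's list, so d = 7.
p and q between them cover only {2, 8} — a naked pair. Remove those values from f.
Determined: d=7, e=1, g=5, r=6. The other variables each still have more than one consistent value. That makes 4.

4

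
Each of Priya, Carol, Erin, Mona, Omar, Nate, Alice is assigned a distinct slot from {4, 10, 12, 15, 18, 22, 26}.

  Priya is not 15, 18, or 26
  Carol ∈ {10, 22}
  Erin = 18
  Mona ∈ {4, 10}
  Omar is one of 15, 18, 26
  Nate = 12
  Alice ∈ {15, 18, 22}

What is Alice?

15

Erin's domain is down to {18}, so Erin = 18. Strike 18 from Omar, Alice.
Nate has just one choice, so Nate = 12. Eliminate 12 elsewhere: Priya.
The 5 still-open variables draw from only 5 values {4, 10, 15, 22, 26}, so each is used; only Omar can be 26, hence Omar = 26.
The 4 still-open variables together cover exactly {4, 10, 15, 22} — 4 values for 4 variables — and 15 appears only in Alice's list, so Alice = 15.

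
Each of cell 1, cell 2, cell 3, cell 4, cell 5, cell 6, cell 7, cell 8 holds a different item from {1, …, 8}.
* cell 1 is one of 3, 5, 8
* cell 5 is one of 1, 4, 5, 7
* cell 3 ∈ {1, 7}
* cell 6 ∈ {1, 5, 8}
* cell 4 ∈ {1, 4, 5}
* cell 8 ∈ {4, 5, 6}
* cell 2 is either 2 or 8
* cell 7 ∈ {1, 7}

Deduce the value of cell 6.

8

The 8 variables together cover exactly {1, 2, 3, 4, 5, 6, 7, 8} — 8 values for 8 variables — and 2 appears only in cell 2's list, so cell 2 = 2.
The 7 still-open variables draw from only 7 values {1, 3, 4, 5, 6, 7, 8}, so each is used; only cell 1 can be 3, hence cell 1 = 3.
The 6 still-open variables draw from only 6 values {1, 4, 5, 6, 7, 8}, so each is used; only cell 8 can be 6, hence cell 8 = 6.
Among the 5 still-open variables, 8 fits only cell 6 (and all 5 values in {1, 4, 5, 7, 8} must be used), so cell 6 = 8.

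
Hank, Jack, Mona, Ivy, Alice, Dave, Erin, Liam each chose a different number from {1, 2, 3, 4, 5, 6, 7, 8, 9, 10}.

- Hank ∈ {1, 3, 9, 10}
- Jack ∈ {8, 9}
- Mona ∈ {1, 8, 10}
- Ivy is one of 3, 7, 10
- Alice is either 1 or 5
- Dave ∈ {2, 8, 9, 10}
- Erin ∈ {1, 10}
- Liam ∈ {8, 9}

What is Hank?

Among the 8 variables, 2 fits only Dave (and all 8 values in {1, 2, 3, 5, 7, 8, 9, 10} must be used), so Dave = 2.
The 7 still-open variables draw from only 7 values {1, 3, 5, 7, 8, 9, 10}, so each is used; only Alice can be 5, hence Alice = 5.
The 6 still-open variables draw from only 6 values {1, 3, 7, 8, 9, 10}, so each is used; only Ivy can be 7, hence Ivy = 7.
The 5 still-open variables draw from only 5 values {1, 3, 8, 9, 10}, so each is used; only Hank can be 3, hence Hank = 3.

3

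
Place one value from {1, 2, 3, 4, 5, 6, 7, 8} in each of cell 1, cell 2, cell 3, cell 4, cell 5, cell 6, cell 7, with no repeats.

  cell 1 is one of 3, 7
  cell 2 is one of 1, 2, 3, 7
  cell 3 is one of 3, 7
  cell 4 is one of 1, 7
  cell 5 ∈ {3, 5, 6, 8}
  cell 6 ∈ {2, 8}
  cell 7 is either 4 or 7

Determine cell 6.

cell 1 and cell 3 between them cover only {3, 7} — a naked pair. Remove those values from cell 2, cell 4, cell 5, cell 7.
cell 4 must be 1 (only option left). Remove 1 from cell 2.
cell 7's domain is down to {4}, so cell 7 = 4.
cell 2's domain is down to {2}, so cell 2 = 2. Eliminate 2 elsewhere: cell 6.
So cell 6 = 8.

8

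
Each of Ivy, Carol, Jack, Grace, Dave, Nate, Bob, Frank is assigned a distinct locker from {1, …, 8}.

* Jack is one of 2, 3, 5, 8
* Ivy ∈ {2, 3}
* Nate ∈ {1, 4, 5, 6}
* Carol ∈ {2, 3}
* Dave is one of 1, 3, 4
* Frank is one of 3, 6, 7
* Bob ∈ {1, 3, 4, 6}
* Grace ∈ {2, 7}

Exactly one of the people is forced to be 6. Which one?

Frank

The 8 variables draw from only 8 values {1, 2, 3, 4, 5, 6, 7, 8}, so each is used; only Jack can be 8, hence Jack = 8.
The 7 still-open variables together cover exactly {1, 2, 3, 4, 5, 6, 7} — 7 values for 7 variables — and 5 appears only in Nate's list, so Nate = 5.
Ivy and Carol between them cover only {2, 3} — a naked pair. Remove those values from Grace, Dave, Bob, Frank.
Grace has just one choice, so Grace = 7. Strike 7 from Frank.
So 6 goes to Frank.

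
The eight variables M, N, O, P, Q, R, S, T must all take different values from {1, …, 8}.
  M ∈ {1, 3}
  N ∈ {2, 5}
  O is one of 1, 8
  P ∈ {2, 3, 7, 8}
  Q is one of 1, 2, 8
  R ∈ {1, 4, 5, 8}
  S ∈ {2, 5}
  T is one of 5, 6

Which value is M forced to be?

Among the 8 variables, 4 fits only R (and all 8 values in {1, 2, 3, 4, 5, 6, 7, 8} must be used), so R = 4.
Among the 7 still-open variables, 6 fits only T (and all 7 values in {1, 2, 3, 5, 6, 7, 8} must be used), so T = 6.
Among the 6 still-open variables, 7 fits only P (and all 6 values in {1, 2, 3, 5, 7, 8} must be used), so P = 7.
Among the 5 still-open variables, 3 fits only M (and all 5 values in {1, 2, 3, 5, 8} must be used), so M = 3.

3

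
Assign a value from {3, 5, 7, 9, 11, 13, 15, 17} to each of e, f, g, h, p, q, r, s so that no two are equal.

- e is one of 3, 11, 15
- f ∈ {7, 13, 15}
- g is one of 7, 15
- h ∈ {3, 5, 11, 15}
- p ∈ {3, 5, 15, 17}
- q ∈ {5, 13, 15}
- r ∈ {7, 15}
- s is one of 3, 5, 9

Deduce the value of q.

5

The 8 variables draw from only 8 values {3, 5, 7, 9, 11, 13, 15, 17}, so each is used; only s can be 9, hence s = 9.
The 7 still-open variables together cover exactly {3, 5, 7, 11, 13, 15, 17} — 7 values for 7 variables — and 17 appears only in p's list, so p = 17.
The 2 variables g and r are confined to {7, 15}, which locks those values in; drop them from e, f, h, q.
f's domain is down to {13}, so f = 13. Eliminate 13 elsewhere: q.
So q = 5.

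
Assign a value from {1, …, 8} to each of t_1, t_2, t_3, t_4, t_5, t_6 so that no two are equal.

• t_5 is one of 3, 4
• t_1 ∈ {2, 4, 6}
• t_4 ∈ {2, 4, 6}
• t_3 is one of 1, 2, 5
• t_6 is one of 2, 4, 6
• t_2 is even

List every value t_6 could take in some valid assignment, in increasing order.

t_1, t_4, t_6 between them cover only {2, 4, 6} — a naked triple. Remove those values from t_2, t_3, t_5.
That leaves t_2 = 8.
That leaves t_5 = 3.
No further eliminations apply; t_6 can still be any of 2, 4, 6.

2, 4, 6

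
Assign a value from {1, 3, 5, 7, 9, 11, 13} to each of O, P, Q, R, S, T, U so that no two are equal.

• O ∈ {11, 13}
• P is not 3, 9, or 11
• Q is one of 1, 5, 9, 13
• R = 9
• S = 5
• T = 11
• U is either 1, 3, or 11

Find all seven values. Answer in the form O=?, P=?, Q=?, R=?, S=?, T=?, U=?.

O=13, P=7, Q=1, R=9, S=5, T=11, U=3

R must be 9 (only option left). Remove 9 from Q.
That leaves S = 5. Remove 5 from P, Q.
T's domain is down to {11}, so T = 11. Strike 11 from O, U.
O's domain is down to {13}, so O = 13. Strike 13 from P, Q.
That leaves Q = 1. So P, U can't be 1.
U has just one choice, so U = 3.
That leaves P = 7.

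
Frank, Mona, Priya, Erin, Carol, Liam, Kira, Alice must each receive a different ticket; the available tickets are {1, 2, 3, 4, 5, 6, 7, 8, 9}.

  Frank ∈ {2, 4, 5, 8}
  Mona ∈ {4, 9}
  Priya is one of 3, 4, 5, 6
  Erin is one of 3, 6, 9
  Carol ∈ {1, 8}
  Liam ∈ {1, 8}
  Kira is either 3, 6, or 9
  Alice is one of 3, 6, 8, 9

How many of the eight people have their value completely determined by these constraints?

The 8 variables draw from only 8 values {1, 2, 3, 4, 5, 6, 8, 9}, so each is used; only Frank can be 2, hence Frank = 2.
Among the 7 still-open variables, 5 fits only Priya (and all 7 values in {1, 3, 4, 5, 6, 8, 9} must be used), so Priya = 5.
Among the 6 still-open variables, 4 fits only Mona (and all 6 values in {1, 3, 4, 6, 8, 9} must be used), so Mona = 4.
Carol and Liam share exactly the 2 values {1, 8}; by pigeonhole those values go to them, so strike 1, 8 from Alice.
Determined: Frank=2, Mona=4, Priya=5. The other people each still have more than one consistent value. That makes 3.

3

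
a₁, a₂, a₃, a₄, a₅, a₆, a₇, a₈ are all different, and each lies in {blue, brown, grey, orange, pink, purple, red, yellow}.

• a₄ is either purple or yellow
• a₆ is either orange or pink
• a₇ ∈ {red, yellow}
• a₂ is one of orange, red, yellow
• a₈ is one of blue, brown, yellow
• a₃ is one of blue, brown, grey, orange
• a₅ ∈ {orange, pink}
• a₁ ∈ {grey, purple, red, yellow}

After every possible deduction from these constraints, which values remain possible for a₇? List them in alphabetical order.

red, yellow

a₅ and a₆ between them cover only {orange, pink} — a naked pair. Remove those values from a₂, a₃.
a₂ and a₇ share exactly the 2 values {red, yellow}; by pigeonhole those values go to them, so strike red, yellow from a₁, a₄, a₈.
a₄'s domain is down to {purple}, so a₄ = purple. So a₁ can't be purple.
That leaves a₁ = grey. Eliminate grey elsewhere: a₃.
No further eliminations apply; a₇ can still be any of red, yellow.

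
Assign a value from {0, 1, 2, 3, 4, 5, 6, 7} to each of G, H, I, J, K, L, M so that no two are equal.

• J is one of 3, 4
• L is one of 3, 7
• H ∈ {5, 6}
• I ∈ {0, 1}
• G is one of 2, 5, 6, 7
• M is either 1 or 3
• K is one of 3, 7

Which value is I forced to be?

0

K and L between them cover only {3, 7} — a naked pair. Remove those values from G, J, M.
That leaves J = 4.
M's domain is down to {1}, so M = 1. Remove 1 from I.
So I = 0.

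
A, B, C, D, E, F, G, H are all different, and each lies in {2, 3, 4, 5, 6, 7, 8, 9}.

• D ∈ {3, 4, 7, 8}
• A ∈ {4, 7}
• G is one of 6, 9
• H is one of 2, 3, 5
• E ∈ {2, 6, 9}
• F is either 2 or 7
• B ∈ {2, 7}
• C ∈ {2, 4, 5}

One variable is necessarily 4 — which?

Among the 8 variables, 8 fits only D (and all 8 values in {2, 3, 4, 5, 6, 7, 8, 9} must be used), so D = 8.
The 7 still-open variables together cover exactly {2, 3, 4, 5, 6, 7, 9} — 7 values for 7 variables — and 3 appears only in H's list, so H = 3.
The 6 still-open variables draw from only 6 values {2, 4, 5, 6, 7, 9}, so each is used; only C can be 5, hence C = 5.
The 5 still-open variables draw from only 5 values {2, 4, 6, 7, 9}, so each is used; only A can be 4, hence A = 4.

A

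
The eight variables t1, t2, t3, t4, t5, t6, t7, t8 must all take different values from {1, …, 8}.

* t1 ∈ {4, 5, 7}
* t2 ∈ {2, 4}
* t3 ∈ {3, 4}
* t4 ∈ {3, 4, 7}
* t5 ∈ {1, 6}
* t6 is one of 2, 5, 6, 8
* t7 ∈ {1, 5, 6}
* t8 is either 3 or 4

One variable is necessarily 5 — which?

The 8 variables together cover exactly {1, 2, 3, 4, 5, 6, 7, 8} — 8 values for 8 variables — and 8 appears only in t6's list, so t6 = 8.
The 7 still-open variables draw from only 7 values {1, 2, 3, 4, 5, 6, 7}, so each is used; only t2 can be 2, hence t2 = 2.
The 2 variables t3 and t8 are confined to {3, 4}, which locks those values in; drop them from t1, t4.
t4 has just one choice, so t4 = 7. So t1 can't be 7.
So 5 goes to t1.

t1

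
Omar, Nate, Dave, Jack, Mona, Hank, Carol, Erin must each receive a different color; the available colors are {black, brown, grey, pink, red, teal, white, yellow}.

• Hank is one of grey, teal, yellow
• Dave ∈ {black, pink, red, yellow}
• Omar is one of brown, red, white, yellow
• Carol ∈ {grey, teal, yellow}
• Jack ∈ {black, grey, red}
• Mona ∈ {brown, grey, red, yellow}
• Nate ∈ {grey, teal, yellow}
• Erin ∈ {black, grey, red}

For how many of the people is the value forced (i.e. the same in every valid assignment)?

3

Among the 8 variables, pink fits only Dave (and all 8 values in {black, brown, grey, pink, red, teal, white, yellow} must be used), so Dave = pink.
The 7 still-open variables draw from only 7 values {black, brown, grey, red, teal, white, yellow}, so each is used; only Omar can be white, hence Omar = white.
Among the 6 still-open variables, brown fits only Mona (and all 6 values in {black, brown, grey, red, teal, yellow} must be used), so Mona = brown.
Nate, Hank, Carol share exactly the 3 values {grey, teal, yellow}; by pigeonhole those values go to them, so strike grey, teal, yellow from Jack, Erin.
Determined: Omar=white, Dave=pink, Mona=brown. The other people each still have more than one consistent value. That makes 3.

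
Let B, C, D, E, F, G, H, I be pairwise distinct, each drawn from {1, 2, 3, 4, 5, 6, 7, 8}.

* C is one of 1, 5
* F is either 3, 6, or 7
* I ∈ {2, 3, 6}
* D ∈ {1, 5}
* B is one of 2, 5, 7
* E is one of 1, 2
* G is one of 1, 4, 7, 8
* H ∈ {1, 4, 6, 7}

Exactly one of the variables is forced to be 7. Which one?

Among the 8 variables, 8 fits only G (and all 8 values in {1, 2, 3, 4, 5, 6, 7, 8} must be used), so G = 8.
The 7 still-open variables draw from only 7 values {1, 2, 3, 4, 5, 6, 7}, so each is used; only H can be 4, hence H = 4.
The 2 variables C and D are confined to {1, 5}, which locks those values in; drop them from B, E.
That leaves E = 2. Remove 2 from B, I.
So 7 goes to B.

B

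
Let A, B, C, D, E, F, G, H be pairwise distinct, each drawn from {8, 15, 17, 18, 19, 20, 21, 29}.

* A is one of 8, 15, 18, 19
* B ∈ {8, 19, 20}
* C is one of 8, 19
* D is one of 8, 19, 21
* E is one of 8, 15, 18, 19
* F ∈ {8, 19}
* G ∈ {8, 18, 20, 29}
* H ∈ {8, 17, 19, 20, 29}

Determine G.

Among the 8 variables, 17 fits only H (and all 8 values in {8, 15, 17, 18, 19, 20, 21, 29} must be used), so H = 17.
The 7 still-open variables together cover exactly {8, 15, 18, 19, 20, 21, 29} — 7 values for 7 variables — and 21 appears only in D's list, so D = 21.
The 6 still-open variables together cover exactly {8, 15, 18, 19, 20, 29} — 6 values for 6 variables — and 29 appears only in G's list, so G = 29.

29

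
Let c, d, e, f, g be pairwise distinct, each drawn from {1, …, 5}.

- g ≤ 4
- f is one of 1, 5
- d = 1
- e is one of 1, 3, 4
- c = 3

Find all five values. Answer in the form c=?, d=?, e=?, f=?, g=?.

c's domain is down to {3}, so c = 3. So e, g can't be 3.
That leaves d = 1. Remove 1 from e, f, g.
That leaves e = 4. Eliminate 4 elsewhere: g.
f's domain is down to {5}, so f = 5.
g's domain is down to {2}, so g = 2.

c=3, d=1, e=4, f=5, g=2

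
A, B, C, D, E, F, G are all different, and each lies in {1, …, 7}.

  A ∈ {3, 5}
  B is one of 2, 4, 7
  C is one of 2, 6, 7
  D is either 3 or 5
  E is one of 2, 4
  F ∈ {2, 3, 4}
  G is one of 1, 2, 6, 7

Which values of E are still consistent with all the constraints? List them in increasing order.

2, 4

Among the 7 variables, 1 fits only G (and all 7 values in {1, 2, 3, 4, 5, 6, 7} must be used), so G = 1.
Among the 6 still-open variables, 6 fits only C (and all 6 values in {2, 3, 4, 5, 6, 7} must be used), so C = 6.
The 5 still-open variables together cover exactly {2, 3, 4, 5, 7} — 5 values for 5 variables — and 7 appears only in B's list, so B = 7.
The 2 variables A and D are confined to {3, 5}, which locks those values in; drop them from F.
No further eliminations apply; E can still be any of 2, 4.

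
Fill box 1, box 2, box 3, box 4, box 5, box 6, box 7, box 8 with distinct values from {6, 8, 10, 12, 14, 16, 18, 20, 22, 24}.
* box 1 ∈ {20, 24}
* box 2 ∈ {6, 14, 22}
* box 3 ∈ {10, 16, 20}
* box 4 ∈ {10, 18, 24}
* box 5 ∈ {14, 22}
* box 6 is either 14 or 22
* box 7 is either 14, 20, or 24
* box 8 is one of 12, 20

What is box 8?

12

The 2 variables box 5 and box 6 are confined to {14, 22}, which locks those values in; drop them from box 2, box 7.
box 2's domain is down to {6}, so box 2 = 6.
The 2 variables box 1 and box 7 are confined to {20, 24}, which locks those values in; drop them from box 3, box 4, box 8.
So box 8 = 12.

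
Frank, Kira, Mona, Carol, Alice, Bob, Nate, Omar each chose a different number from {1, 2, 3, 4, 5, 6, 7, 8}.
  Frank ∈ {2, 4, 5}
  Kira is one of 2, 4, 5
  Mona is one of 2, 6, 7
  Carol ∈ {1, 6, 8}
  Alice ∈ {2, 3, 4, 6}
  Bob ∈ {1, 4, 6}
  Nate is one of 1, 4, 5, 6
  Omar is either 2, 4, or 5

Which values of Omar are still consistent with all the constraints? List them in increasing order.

2, 4, 5

Among the 8 variables, 3 fits only Alice (and all 8 values in {1, 2, 3, 4, 5, 6, 7, 8} must be used), so Alice = 3.
The 7 still-open variables together cover exactly {1, 2, 4, 5, 6, 7, 8} — 7 values for 7 variables — and 7 appears only in Mona's list, so Mona = 7.
The 6 still-open variables together cover exactly {1, 2, 4, 5, 6, 8} — 6 values for 6 variables — and 8 appears only in Carol's list, so Carol = 8.
Frank, Kira, Omar share exactly the 3 values {2, 4, 5}; by pigeonhole those values go to them, so strike 2, 4, 5 from Bob, Nate.
No further eliminations apply; Omar can still be any of 2, 4, 5.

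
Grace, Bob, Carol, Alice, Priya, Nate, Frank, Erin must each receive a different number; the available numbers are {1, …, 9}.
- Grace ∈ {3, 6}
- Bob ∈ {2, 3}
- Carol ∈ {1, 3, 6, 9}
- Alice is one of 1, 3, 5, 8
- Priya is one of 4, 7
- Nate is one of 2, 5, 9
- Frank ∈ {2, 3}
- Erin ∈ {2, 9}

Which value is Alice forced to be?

Bob and Frank between them cover only {2, 3} — a naked pair. Remove those values from Grace, Carol, Alice, Nate, Erin.
That leaves Grace = 6. So Carol can't be 6.
That leaves Erin = 9. Remove 9 from Carol, Nate.
Carol's domain is down to {1}, so Carol = 1. So Alice can't be 1.
That leaves Nate = 5. Remove 5 from Alice.
So Alice = 8.

8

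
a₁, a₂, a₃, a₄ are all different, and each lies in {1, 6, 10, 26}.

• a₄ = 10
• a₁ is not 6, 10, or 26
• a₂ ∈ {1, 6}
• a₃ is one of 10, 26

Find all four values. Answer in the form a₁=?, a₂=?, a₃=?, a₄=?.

a₁ must be 1 (only option left). Strike 1 from a₂.
That leaves a₂ = 6.
a₄'s domain is down to {10}, so a₄ = 10. Strike 10 from a₃.
a₃ has just one choice, so a₃ = 26.

a₁=1, a₂=6, a₃=26, a₄=10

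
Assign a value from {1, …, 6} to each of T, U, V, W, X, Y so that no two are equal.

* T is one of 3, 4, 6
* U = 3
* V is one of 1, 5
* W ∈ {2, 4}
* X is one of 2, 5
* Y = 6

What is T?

4

U's domain is down to {3}, so U = 3. So T can't be 3.
That leaves Y = 6. Remove 6 from T.
So T = 4.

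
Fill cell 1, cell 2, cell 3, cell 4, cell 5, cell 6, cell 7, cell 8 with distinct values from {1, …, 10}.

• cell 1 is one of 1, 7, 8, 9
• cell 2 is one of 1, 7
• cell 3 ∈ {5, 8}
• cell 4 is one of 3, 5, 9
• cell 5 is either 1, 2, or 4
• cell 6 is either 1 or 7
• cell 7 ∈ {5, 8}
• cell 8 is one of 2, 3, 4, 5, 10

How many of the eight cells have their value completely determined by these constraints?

cell 2 and cell 6 between them cover only {1, 7} — a naked pair. Remove those values from cell 1, cell 5.
cell 3 and cell 7 share exactly the 2 values {5, 8}; by pigeonhole those values go to them, so strike 5, 8 from cell 1, cell 4, cell 8.
cell 1's domain is down to {9}, so cell 1 = 9. Strike 9 from cell 4.
cell 4 has just one choice, so cell 4 = 3. Strike 3 from cell 8.
Determined: cell 1=9, cell 4=3. The other cells each still have more than one consistent value. That makes 2.

2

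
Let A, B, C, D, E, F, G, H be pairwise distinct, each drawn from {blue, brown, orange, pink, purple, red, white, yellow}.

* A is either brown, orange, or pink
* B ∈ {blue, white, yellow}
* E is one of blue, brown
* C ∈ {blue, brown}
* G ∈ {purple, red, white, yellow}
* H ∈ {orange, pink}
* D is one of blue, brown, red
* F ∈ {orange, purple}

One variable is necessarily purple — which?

F

C and E between them cover only {blue, brown} — a naked pair. Remove those values from A, B, D.
D has just one choice, so D = red. Remove red from G.
A and H share exactly the 2 values {orange, pink}; by pigeonhole those values go to them, so strike orange, pink from F.
So purple goes to F.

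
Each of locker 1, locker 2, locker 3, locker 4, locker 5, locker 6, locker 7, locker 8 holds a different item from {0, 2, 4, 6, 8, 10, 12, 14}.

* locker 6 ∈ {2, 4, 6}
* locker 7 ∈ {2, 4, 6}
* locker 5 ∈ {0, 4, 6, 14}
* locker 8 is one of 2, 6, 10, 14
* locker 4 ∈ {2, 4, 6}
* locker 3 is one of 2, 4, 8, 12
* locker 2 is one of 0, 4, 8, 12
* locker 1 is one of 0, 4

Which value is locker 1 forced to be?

Among the 8 variables, 10 fits only locker 8 (and all 8 values in {0, 2, 4, 6, 8, 10, 12, 14} must be used), so locker 8 = 10.
The 7 still-open variables together cover exactly {0, 2, 4, 6, 8, 12, 14} — 7 values for 7 variables — and 14 appears only in locker 5's list, so locker 5 = 14.
The 3 variables locker 4, locker 6, locker 7 are confined to {2, 4, 6}, which locks those values in; drop them from locker 1, locker 2, locker 3.
So locker 1 = 0.

0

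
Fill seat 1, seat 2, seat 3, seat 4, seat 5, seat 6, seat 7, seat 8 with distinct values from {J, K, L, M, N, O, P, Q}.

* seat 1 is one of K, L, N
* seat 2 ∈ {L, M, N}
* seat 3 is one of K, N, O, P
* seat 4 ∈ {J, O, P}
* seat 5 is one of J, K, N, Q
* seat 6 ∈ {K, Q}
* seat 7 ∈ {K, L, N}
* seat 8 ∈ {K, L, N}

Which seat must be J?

seat 5

Among the 8 variables, M fits only seat 2 (and all 8 values in {J, K, L, M, N, O, P, Q} must be used), so seat 2 = M.
seat 1, seat 7, seat 8 share exactly the 3 values {K, L, N}; by pigeonhole those values go to them, so strike K, L, N from seat 3, seat 5, seat 6.
seat 6 has just one choice, so seat 6 = Q. Remove Q from seat 5.
So J goes to seat 5.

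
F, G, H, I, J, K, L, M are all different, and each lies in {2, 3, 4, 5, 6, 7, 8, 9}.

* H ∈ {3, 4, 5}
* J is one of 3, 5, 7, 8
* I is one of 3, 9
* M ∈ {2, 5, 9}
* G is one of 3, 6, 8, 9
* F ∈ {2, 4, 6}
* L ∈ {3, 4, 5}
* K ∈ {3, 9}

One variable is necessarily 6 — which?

The 8 variables draw from only 8 values {2, 3, 4, 5, 6, 7, 8, 9}, so each is used; only J can be 7, hence J = 7.
The 7 still-open variables draw from only 7 values {2, 3, 4, 5, 6, 8, 9}, so each is used; only G can be 8, hence G = 8.
The 6 still-open variables draw from only 6 values {2, 3, 4, 5, 6, 9}, so each is used; only F can be 6, hence F = 6.

F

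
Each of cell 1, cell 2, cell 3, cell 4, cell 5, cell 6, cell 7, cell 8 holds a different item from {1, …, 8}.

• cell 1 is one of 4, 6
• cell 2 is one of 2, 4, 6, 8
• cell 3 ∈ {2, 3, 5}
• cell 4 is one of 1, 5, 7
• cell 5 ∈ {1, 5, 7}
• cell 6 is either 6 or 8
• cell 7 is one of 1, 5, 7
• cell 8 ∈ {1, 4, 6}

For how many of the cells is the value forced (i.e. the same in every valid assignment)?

Among the 8 variables, 3 fits only cell 3 (and all 8 values in {1, 2, 3, 4, 5, 6, 7, 8} must be used), so cell 3 = 3.
Among the 7 still-open variables, 2 fits only cell 2 (and all 7 values in {1, 2, 4, 5, 6, 7, 8} must be used), so cell 2 = 2.
The 6 still-open variables draw from only 6 values {1, 4, 5, 6, 7, 8}, so each is used; only cell 6 can be 8, hence cell 6 = 8.
The 3 variables cell 4, cell 5, cell 7 are confined to {1, 5, 7}, which locks those values in; drop them from cell 8.
Determined: cell 2=2, cell 3=3, cell 6=8. The other cells each still have more than one consistent value. That makes 3.

3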